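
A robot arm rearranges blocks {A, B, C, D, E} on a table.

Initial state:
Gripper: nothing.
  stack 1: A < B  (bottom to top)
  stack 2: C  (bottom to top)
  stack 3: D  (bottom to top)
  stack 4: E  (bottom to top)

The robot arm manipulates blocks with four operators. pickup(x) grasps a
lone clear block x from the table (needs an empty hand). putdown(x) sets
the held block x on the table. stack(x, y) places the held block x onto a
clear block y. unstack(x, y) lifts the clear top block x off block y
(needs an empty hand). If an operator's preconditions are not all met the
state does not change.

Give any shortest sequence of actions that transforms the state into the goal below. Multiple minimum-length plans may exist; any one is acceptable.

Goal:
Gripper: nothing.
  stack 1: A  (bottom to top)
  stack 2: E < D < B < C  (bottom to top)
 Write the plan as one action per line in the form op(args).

step 1 (pickup(D)): towers=[A/B; C; E] holding=D
step 2 (stack(D, E)): towers=[A/B; C; E/D] holding=-
step 3 (unstack(B, A)): towers=[A; C; E/D] holding=B
step 4 (stack(B, D)): towers=[A; C; E/D/B] holding=-
step 5 (pickup(C)): towers=[A; E/D/B] holding=C
step 6 (stack(C, B)): towers=[A; E/D/B/C] holding=-
goal check: towers=[A; E/D/B/C] holding=- — reached (length 6, optimal by BFS)

pickup(D)
stack(D, E)
unstack(B, A)
stack(B, D)
pickup(C)
stack(C, B)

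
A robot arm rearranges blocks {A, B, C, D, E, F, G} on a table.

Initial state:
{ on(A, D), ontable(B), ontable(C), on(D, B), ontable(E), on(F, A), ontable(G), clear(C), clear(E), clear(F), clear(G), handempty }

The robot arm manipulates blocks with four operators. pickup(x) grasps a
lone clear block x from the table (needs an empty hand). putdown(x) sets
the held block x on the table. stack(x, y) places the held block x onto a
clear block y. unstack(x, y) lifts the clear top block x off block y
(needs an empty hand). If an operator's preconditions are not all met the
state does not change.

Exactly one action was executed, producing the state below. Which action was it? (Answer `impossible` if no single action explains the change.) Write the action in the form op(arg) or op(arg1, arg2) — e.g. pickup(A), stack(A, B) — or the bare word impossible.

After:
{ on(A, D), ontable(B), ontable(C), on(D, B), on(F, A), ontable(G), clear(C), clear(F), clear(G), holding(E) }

target: towers=[B/D/A/F; C; G] holding=E
     unstack(F, A) → towers=[B/D/A; C; E; G] holding=F
         pickup(G) → towers=[B/D/A/F; C; E] holding=G
         pickup(E) → towers=[B/D/A/F; C; G] holding=E  ← match
         pickup(C) → towers=[B/D/A/F; E; G] holding=C

pickup(E)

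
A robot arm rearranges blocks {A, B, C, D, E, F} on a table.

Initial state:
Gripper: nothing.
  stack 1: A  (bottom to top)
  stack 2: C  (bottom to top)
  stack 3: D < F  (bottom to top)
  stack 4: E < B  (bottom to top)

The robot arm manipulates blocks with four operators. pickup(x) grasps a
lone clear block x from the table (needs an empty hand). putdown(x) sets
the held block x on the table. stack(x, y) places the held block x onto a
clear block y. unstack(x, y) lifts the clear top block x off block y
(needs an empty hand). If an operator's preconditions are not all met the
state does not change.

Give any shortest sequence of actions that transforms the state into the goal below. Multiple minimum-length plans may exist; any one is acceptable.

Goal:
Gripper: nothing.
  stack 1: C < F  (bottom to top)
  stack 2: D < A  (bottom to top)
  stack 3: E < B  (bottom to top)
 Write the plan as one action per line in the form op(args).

step 1 (unstack(F, D)): towers=[A; C; D; E/B] holding=F
step 2 (stack(F, C)): towers=[A; C/F; D; E/B] holding=-
step 3 (pickup(A)): towers=[C/F; D; E/B] holding=A
step 4 (stack(A, D)): towers=[C/F; D/A; E/B] holding=-
goal check: towers=[C/F; D/A; E/B] holding=- — reached (length 4, optimal by BFS)

unstack(F, D)
stack(F, C)
pickup(A)
stack(A, D)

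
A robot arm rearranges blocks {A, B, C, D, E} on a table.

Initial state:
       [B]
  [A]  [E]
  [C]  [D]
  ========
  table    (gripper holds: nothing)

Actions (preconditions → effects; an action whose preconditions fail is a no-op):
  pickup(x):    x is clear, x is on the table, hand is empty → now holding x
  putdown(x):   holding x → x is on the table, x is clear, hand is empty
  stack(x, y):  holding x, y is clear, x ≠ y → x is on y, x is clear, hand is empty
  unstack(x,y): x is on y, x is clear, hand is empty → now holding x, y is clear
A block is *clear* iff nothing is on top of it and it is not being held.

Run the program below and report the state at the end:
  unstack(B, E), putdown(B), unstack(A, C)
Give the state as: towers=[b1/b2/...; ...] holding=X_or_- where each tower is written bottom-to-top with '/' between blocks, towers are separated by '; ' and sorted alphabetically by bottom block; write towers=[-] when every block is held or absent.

step 1 (unstack(B, E)): towers=[C/A; D/E] holding=B
step 2 (putdown(B)): towers=[B; C/A; D/E] holding=-
step 3 (unstack(A, C)): towers=[B; C; D/E] holding=A

towers=[B; C; D/E] holding=A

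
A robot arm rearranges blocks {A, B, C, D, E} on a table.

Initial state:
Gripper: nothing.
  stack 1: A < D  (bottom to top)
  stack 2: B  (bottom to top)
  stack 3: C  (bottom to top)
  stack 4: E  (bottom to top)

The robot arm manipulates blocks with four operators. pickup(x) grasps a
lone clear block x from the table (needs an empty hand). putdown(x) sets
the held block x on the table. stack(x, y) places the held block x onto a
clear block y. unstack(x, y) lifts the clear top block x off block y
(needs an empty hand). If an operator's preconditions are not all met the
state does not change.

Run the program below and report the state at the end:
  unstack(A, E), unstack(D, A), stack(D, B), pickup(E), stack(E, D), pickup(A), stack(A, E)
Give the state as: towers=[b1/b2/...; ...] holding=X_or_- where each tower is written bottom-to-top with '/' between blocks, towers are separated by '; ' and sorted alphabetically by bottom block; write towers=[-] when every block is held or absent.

step 1 (unstack(A, E)) [no-op]: towers=[A/D; B; C; E] holding=-
step 2 (unstack(D, A)): towers=[A; B; C; E] holding=D
step 3 (stack(D, B)): towers=[A; B/D; C; E] holding=-
step 4 (pickup(E)): towers=[A; B/D; C] holding=E
step 5 (stack(E, D)): towers=[A; B/D/E; C] holding=-
step 6 (pickup(A)): towers=[B/D/E; C] holding=A
step 7 (stack(A, E)): towers=[B/D/E/A; C] holding=-

towers=[B/D/E/A; C] holding=-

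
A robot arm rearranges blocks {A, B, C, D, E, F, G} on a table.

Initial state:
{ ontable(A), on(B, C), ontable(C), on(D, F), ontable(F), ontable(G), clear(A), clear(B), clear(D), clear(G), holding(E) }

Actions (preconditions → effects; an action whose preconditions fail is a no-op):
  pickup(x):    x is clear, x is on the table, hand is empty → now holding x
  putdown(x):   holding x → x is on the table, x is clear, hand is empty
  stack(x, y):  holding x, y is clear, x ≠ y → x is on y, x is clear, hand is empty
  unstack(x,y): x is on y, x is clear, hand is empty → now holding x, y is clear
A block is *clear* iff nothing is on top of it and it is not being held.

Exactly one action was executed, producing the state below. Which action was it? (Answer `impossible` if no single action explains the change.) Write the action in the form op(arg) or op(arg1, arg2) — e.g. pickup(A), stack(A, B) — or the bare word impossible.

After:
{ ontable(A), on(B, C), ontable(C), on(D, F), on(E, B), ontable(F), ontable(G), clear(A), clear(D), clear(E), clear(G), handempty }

target: towers=[A; C/B/E; F/D; G] holding=-
        putdown(E) → towers=[A; C/B; E; F/D; G] holding=-
       stack(E, B) → towers=[A; C/B/E; F/D; G] holding=-  ← match
       stack(E, G) → towers=[A; C/B; F/D; G/E] holding=-
       stack(E, D) → towers=[A; C/B; F/D/E; G] holding=-
       stack(E, A) → towers=[A/E; C/B; F/D; G] holding=-

stack(E, B)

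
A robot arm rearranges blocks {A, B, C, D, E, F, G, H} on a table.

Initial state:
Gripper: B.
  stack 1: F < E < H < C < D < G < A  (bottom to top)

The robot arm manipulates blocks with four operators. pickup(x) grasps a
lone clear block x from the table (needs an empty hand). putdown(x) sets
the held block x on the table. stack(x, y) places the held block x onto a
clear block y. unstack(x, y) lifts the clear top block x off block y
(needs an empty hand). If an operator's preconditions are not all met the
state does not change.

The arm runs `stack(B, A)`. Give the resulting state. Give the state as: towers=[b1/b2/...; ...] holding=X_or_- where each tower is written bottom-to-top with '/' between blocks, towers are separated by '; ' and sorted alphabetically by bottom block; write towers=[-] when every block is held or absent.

before: towers=[F/E/H/C/D/G/A] holding=B
pre[stack(B, A)]: holding(B) ok, clear(A) ok, B≠A ok
all met → apply stack(B, A)
after:  towers=[F/E/H/C/D/G/A/B] holding=-

towers=[F/E/H/C/D/G/A/B] holding=-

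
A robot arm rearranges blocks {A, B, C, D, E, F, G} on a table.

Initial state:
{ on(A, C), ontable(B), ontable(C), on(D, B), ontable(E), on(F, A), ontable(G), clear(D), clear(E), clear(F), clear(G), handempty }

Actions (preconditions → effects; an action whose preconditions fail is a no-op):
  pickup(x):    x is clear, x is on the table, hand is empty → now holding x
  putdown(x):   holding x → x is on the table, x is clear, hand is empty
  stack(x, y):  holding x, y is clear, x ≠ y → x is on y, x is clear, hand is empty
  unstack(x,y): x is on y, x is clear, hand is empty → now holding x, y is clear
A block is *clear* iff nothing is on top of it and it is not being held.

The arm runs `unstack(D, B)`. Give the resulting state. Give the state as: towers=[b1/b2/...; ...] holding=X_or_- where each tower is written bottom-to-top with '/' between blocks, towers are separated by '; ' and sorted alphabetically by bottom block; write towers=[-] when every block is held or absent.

before: towers=[B/D; C/A/F; E; G] holding=-
pre[unstack(D, B)]: on(D,B) ✓, clear(D) ✓, handempty ✓
all met → apply unstack(D, B)
after:  towers=[B; C/A/F; E; G] holding=D

towers=[B; C/A/F; E; G] holding=D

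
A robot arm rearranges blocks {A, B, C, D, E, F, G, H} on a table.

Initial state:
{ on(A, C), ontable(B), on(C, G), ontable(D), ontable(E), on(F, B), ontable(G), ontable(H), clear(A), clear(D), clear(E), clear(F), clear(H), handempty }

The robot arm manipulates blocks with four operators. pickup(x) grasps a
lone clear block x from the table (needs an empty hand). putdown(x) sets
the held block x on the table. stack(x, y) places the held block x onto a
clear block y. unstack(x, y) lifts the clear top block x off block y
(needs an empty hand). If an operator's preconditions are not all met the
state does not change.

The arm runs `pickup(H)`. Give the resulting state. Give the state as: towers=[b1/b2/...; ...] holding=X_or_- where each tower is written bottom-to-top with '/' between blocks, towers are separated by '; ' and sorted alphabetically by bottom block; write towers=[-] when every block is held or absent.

towers=[B/F; D; E; G/C/A] holding=H

before: towers=[B/F; D; E; G/C/A; H] holding=-
pre[pickup(H)]: clear(H) yes, ontable(H) yes, handempty yes
all met → apply pickup(H)
after:  towers=[B/F; D; E; G/C/A] holding=H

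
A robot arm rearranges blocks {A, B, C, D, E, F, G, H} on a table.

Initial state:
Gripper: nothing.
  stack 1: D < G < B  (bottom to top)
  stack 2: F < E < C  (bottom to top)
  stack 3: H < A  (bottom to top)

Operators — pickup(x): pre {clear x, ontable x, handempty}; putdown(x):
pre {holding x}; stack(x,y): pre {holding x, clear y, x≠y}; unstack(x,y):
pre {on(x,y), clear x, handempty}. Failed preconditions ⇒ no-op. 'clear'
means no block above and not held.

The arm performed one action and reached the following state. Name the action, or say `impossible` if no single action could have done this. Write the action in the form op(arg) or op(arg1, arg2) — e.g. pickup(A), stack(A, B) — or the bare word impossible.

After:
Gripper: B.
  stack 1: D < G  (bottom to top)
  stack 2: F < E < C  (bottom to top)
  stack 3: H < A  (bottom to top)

unstack(B, G)

target: towers=[D/G; F/E/C; H/A] holding=B
     unstack(A, H) → towers=[D/G/B; F/E/C; H] holding=A
     unstack(B, G) → towers=[D/G; F/E/C; H/A] holding=B  ← match
     unstack(C, E) → towers=[D/G/B; F/E; H/A] holding=C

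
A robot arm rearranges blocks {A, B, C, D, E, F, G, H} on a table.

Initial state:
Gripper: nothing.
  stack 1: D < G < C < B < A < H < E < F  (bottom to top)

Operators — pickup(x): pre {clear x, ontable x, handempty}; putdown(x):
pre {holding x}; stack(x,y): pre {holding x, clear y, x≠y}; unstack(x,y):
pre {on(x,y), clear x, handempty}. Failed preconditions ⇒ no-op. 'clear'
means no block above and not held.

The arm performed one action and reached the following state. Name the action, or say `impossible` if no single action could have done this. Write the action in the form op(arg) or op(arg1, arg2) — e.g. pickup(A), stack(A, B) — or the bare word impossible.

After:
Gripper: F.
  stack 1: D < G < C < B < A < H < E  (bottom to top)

target: towers=[D/G/C/B/A/H/E] holding=F
     unstack(F, E) → towers=[D/G/C/B/A/H/E] holding=F  ← match

unstack(F, E)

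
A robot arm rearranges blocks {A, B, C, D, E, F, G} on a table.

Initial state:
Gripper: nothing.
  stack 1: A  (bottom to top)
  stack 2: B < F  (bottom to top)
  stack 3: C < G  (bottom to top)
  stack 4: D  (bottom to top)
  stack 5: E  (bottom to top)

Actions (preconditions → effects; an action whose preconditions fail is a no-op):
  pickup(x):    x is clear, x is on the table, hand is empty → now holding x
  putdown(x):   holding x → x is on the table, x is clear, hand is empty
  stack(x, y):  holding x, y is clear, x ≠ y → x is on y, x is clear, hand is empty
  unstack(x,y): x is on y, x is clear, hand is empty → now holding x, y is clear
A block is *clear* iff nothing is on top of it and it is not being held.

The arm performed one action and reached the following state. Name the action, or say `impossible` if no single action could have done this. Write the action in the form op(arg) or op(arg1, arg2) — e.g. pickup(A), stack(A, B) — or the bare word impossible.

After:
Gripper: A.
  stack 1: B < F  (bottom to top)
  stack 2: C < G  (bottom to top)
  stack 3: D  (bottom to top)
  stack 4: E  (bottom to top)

target: towers=[B/F; C/G; D; E] holding=A
     unstack(F, B) → towers=[A; B; C/G; D; E] holding=F
     unstack(G, C) → towers=[A; B/F; C; D; E] holding=G
         pickup(D) → towers=[A; B/F; C/G; E] holding=D
         pickup(A) → towers=[B/F; C/G; D; E] holding=A  ← match
         pickup(E) → towers=[A; B/F; C/G; D] holding=E

pickup(A)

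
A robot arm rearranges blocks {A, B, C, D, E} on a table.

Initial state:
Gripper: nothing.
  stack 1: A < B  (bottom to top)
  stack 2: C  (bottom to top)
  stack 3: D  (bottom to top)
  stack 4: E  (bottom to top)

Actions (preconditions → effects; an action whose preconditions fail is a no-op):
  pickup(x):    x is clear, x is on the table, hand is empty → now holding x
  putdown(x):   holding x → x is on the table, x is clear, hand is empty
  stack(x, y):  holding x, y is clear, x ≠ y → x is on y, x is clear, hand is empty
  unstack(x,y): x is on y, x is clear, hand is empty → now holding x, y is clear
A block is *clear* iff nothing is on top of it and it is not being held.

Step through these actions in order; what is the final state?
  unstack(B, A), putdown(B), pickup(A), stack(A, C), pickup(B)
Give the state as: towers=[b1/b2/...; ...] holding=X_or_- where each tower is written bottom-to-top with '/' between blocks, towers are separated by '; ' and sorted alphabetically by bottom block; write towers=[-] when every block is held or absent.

step 1 (unstack(B, A)): towers=[A; C; D; E] holding=B
step 2 (putdown(B)): towers=[A; B; C; D; E] holding=-
step 3 (pickup(A)): towers=[B; C; D; E] holding=A
step 4 (stack(A, C)): towers=[B; C/A; D; E] holding=-
step 5 (pickup(B)): towers=[C/A; D; E] holding=B

towers=[C/A; D; E] holding=B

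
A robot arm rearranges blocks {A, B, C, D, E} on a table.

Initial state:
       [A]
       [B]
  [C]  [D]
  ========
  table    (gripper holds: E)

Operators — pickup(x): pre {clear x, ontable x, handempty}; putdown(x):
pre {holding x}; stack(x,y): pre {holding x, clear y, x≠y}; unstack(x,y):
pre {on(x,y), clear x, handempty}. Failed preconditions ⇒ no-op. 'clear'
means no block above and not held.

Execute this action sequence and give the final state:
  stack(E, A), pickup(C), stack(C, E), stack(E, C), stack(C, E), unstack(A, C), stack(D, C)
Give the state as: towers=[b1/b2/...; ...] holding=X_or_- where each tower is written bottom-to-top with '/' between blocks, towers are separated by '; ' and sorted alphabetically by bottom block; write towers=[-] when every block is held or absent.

towers=[D/B/A/E/C] holding=-

step 1 (stack(E, A)): towers=[C; D/B/A/E] holding=-
step 2 (pickup(C)): towers=[D/B/A/E] holding=C
step 3 (stack(C, E)): towers=[D/B/A/E/C] holding=-
step 4 (stack(E, C)) [no-op]: towers=[D/B/A/E/C] holding=-
step 5 (stack(C, E)) [no-op]: towers=[D/B/A/E/C] holding=-
step 6 (unstack(A, C)) [no-op]: towers=[D/B/A/E/C] holding=-
step 7 (stack(D, C)) [no-op]: towers=[D/B/A/E/C] holding=-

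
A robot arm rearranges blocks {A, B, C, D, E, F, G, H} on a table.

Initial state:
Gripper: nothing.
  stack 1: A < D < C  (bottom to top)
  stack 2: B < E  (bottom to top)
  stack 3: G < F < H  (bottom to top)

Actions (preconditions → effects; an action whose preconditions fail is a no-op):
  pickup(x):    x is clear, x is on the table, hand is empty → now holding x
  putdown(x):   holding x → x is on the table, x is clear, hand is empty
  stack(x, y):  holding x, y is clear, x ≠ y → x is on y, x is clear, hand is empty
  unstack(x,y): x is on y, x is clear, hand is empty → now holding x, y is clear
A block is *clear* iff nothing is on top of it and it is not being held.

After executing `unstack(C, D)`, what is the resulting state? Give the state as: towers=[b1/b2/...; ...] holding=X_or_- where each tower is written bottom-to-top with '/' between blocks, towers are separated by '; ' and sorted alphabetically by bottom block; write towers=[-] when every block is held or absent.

before: towers=[A/D/C; B/E; G/F/H] holding=-
pre[unstack(C, D)]: on(C,D) ok, clear(C) ok, handempty ok
all met → apply unstack(C, D)
after:  towers=[A/D; B/E; G/F/H] holding=C

towers=[A/D; B/E; G/F/H] holding=C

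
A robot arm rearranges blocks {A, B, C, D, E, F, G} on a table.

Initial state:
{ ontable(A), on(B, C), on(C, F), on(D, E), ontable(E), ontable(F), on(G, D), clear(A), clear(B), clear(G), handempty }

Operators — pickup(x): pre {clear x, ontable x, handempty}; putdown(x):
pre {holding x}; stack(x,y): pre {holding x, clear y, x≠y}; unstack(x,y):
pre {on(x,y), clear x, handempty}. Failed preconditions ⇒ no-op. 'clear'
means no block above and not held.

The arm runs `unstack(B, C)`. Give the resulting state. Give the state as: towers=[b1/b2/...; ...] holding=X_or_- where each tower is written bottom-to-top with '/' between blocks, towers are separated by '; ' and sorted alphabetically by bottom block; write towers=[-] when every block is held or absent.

towers=[A; E/D/G; F/C] holding=B

before: towers=[A; E/D/G; F/C/B] holding=-
pre[unstack(B, C)]: on(B,C) ✓, clear(B) ✓, handempty ✓
all met → apply unstack(B, C)
after:  towers=[A; E/D/G; F/C] holding=B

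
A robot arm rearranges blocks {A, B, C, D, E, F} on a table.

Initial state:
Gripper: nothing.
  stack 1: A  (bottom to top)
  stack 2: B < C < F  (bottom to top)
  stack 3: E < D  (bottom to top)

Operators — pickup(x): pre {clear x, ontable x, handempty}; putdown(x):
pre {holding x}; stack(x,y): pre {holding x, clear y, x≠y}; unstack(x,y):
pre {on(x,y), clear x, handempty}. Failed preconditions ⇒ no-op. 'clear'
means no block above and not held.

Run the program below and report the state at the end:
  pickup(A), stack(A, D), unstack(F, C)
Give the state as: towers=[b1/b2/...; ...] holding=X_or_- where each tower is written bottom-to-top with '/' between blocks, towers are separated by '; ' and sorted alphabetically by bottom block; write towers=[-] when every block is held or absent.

towers=[B/C; E/D/A] holding=F

step 1 (pickup(A)): towers=[B/C/F; E/D] holding=A
step 2 (stack(A, D)): towers=[B/C/F; E/D/A] holding=-
step 3 (unstack(F, C)): towers=[B/C; E/D/A] holding=F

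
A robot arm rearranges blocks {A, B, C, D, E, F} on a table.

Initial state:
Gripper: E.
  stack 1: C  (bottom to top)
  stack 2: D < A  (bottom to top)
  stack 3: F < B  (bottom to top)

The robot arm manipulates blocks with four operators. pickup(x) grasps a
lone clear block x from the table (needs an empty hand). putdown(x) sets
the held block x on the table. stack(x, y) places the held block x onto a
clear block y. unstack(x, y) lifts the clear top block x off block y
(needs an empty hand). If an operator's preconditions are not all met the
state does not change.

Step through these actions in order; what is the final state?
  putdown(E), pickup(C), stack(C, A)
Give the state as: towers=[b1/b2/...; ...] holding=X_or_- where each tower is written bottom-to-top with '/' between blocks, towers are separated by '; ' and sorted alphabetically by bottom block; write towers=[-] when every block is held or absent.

step 1 (putdown(E)): towers=[C; D/A; E; F/B] holding=-
step 2 (pickup(C)): towers=[D/A; E; F/B] holding=C
step 3 (stack(C, A)): towers=[D/A/C; E; F/B] holding=-

towers=[D/A/C; E; F/B] holding=-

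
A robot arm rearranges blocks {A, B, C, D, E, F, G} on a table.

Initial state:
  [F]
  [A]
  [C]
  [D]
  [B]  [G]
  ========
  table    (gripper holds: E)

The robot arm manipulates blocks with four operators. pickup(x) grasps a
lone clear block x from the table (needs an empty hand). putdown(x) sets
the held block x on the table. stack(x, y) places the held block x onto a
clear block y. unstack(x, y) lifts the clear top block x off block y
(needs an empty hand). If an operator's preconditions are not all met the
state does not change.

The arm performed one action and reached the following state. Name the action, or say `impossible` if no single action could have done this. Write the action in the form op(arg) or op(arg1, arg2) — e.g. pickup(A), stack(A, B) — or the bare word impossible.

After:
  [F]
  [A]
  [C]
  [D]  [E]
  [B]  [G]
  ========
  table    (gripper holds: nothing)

target: towers=[B/D/C/A/F; G/E] holding=-
        putdown(E) → towers=[B/D/C/A/F; E; G] holding=-
       stack(E, F) → towers=[B/D/C/A/F/E; G] holding=-
       stack(E, G) → towers=[B/D/C/A/F; G/E] holding=-  ← match

stack(E, G)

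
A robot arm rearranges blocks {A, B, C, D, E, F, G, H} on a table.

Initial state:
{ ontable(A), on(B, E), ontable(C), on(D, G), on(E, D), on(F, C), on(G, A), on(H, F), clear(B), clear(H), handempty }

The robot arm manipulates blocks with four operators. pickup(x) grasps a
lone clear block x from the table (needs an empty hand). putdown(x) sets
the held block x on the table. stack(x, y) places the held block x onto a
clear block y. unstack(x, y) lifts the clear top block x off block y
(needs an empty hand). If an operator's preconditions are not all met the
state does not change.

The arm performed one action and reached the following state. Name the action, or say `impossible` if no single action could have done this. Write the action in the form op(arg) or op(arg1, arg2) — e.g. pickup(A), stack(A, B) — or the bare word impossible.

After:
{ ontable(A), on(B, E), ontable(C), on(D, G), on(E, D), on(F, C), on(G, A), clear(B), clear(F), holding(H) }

target: towers=[A/G/D/E/B; C/F] holding=H
     unstack(H, F) → towers=[A/G/D/E/B; C/F] holding=H  ← match
     unstack(B, E) → towers=[A/G/D/E; C/F/H] holding=B

unstack(H, F)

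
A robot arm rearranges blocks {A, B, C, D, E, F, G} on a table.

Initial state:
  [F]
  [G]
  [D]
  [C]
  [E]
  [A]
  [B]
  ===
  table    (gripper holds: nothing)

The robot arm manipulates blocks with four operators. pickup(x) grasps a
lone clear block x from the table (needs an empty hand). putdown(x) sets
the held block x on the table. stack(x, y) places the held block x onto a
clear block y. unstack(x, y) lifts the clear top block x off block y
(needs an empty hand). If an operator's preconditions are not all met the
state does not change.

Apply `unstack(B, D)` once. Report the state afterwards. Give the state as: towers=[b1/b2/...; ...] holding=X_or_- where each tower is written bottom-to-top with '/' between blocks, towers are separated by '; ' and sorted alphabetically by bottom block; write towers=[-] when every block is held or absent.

towers=[B/A/E/C/D/G/F] holding=-

before: towers=[B/A/E/C/D/G/F] holding=-
pre[unstack(B, D)]: on(B,D) ✗, clear(B) ✗, handempty ✓
on(B,D), clear(B) unmet → unstack(B, D) is a no-op
after:  towers=[B/A/E/C/D/G/F] holding=-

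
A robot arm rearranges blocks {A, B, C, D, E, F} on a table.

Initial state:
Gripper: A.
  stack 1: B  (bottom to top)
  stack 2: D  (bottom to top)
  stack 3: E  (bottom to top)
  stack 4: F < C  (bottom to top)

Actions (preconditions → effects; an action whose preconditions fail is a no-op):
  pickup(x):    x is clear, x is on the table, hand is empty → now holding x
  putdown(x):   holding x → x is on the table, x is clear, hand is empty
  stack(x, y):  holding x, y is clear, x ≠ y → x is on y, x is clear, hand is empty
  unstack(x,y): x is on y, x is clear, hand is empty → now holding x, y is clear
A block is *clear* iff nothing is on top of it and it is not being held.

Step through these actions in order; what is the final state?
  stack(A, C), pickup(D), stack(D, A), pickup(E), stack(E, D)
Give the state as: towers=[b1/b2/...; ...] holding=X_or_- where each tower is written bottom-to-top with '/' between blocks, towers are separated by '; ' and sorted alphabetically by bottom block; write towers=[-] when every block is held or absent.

towers=[B; F/C/A/D/E] holding=-

step 1 (stack(A, C)): towers=[B; D; E; F/C/A] holding=-
step 2 (pickup(D)): towers=[B; E; F/C/A] holding=D
step 3 (stack(D, A)): towers=[B; E; F/C/A/D] holding=-
step 4 (pickup(E)): towers=[B; F/C/A/D] holding=E
step 5 (stack(E, D)): towers=[B; F/C/A/D/E] holding=-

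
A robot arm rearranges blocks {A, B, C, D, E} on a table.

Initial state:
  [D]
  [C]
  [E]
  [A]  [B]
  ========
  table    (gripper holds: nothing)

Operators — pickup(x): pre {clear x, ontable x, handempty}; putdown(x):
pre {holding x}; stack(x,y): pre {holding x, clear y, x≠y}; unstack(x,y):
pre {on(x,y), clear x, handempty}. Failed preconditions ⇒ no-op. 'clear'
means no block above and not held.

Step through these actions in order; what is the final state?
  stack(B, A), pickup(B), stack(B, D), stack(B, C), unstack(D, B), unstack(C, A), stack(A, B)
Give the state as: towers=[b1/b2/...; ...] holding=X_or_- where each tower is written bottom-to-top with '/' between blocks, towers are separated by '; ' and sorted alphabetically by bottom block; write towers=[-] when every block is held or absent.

towers=[A/E/C/D/B] holding=-

step 1 (stack(B, A)) [no-op]: towers=[A/E/C/D; B] holding=-
step 2 (pickup(B)): towers=[A/E/C/D] holding=B
step 3 (stack(B, D)): towers=[A/E/C/D/B] holding=-
step 4 (stack(B, C)) [no-op]: towers=[A/E/C/D/B] holding=-
step 5 (unstack(D, B)) [no-op]: towers=[A/E/C/D/B] holding=-
step 6 (unstack(C, A)) [no-op]: towers=[A/E/C/D/B] holding=-
step 7 (stack(A, B)) [no-op]: towers=[A/E/C/D/B] holding=-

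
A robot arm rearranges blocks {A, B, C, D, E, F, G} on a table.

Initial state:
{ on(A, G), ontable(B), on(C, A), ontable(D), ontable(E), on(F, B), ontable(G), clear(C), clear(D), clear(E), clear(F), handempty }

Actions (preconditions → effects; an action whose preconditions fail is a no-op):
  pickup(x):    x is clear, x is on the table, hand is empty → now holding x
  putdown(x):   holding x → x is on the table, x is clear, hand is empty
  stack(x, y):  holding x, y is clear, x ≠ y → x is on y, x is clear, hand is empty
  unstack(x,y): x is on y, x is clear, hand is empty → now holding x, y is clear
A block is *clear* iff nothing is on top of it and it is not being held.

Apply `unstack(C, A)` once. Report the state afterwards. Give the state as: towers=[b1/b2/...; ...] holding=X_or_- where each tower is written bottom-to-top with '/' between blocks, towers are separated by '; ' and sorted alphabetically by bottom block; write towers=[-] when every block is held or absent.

before: towers=[B/F; D; E; G/A/C] holding=-
pre[unstack(C, A)]: on(C,A) ✓, clear(C) ✓, handempty ✓
all met → apply unstack(C, A)
after:  towers=[B/F; D; E; G/A] holding=C

towers=[B/F; D; E; G/A] holding=C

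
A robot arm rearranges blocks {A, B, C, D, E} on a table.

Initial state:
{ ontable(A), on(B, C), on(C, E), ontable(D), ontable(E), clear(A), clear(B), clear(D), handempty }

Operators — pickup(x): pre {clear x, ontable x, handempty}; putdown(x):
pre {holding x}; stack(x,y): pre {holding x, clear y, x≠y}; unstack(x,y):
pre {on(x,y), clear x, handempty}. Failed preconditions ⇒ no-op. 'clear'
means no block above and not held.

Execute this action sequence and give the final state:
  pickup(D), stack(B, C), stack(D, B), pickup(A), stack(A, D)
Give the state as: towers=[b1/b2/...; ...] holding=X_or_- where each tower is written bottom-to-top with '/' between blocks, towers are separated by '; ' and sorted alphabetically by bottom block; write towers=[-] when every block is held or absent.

towers=[E/C/B/D/A] holding=-

step 1 (pickup(D)): towers=[A; E/C/B] holding=D
step 2 (stack(B, C)) [no-op]: towers=[A; E/C/B] holding=D
step 3 (stack(D, B)): towers=[A; E/C/B/D] holding=-
step 4 (pickup(A)): towers=[E/C/B/D] holding=A
step 5 (stack(A, D)): towers=[E/C/B/D/A] holding=-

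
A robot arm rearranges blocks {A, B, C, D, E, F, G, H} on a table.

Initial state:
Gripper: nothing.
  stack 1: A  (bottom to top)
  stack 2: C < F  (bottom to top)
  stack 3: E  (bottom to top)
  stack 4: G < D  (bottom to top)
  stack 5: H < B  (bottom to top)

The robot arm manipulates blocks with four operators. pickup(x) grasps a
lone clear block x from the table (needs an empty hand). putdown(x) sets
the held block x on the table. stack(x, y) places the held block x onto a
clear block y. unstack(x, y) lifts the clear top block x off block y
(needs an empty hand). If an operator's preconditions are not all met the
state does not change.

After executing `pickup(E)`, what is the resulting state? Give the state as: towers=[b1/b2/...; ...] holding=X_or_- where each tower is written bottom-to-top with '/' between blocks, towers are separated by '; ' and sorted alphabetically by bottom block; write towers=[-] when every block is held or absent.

towers=[A; C/F; G/D; H/B] holding=E

before: towers=[A; C/F; E; G/D; H/B] holding=-
pre[pickup(E)]: clear(E) ✓, ontable(E) ✓, handempty ✓
all met → apply pickup(E)
after:  towers=[A; C/F; G/D; H/B] holding=E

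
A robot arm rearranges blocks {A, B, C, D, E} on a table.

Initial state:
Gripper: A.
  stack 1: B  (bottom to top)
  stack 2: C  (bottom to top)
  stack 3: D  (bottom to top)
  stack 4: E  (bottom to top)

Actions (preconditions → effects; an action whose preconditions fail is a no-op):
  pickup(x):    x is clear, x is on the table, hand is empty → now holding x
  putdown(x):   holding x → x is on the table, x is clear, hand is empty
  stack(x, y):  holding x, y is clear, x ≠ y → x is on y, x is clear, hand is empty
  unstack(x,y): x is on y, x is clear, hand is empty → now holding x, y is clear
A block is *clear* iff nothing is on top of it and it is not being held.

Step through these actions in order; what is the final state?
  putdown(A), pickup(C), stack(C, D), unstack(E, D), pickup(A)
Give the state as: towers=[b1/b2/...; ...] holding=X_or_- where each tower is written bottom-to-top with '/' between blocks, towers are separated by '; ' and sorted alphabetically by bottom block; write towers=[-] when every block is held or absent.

towers=[B; D/C; E] holding=A

step 1 (putdown(A)): towers=[A; B; C; D; E] holding=-
step 2 (pickup(C)): towers=[A; B; D; E] holding=C
step 3 (stack(C, D)): towers=[A; B; D/C; E] holding=-
step 4 (unstack(E, D)) [no-op]: towers=[A; B; D/C; E] holding=-
step 5 (pickup(A)): towers=[B; D/C; E] holding=A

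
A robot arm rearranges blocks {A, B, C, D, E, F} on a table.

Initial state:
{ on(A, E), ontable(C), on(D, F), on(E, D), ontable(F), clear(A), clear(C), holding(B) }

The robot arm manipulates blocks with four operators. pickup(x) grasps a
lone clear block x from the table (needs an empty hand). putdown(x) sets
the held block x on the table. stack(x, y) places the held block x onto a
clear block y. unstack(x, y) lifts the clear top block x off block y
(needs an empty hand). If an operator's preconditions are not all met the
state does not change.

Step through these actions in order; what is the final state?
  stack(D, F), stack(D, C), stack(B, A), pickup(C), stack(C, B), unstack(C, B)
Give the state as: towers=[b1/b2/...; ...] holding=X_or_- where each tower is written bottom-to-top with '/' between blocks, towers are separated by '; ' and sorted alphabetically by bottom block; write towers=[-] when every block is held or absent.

towers=[F/D/E/A/B] holding=C

step 1 (stack(D, F)) [no-op]: towers=[C; F/D/E/A] holding=B
step 2 (stack(D, C)) [no-op]: towers=[C; F/D/E/A] holding=B
step 3 (stack(B, A)): towers=[C; F/D/E/A/B] holding=-
step 4 (pickup(C)): towers=[F/D/E/A/B] holding=C
step 5 (stack(C, B)): towers=[F/D/E/A/B/C] holding=-
step 6 (unstack(C, B)): towers=[F/D/E/A/B] holding=C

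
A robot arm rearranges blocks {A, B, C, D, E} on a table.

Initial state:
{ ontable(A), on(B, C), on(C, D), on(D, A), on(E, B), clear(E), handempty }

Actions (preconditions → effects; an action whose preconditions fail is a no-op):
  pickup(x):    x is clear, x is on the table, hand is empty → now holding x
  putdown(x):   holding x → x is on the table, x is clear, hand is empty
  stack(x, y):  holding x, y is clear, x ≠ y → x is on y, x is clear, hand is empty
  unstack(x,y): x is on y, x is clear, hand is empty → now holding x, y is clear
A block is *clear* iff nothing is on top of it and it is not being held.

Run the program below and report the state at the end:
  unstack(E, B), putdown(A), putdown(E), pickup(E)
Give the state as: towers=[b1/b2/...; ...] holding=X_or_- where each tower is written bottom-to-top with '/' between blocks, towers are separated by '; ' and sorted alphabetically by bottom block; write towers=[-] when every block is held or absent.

step 1 (unstack(E, B)): towers=[A/D/C/B] holding=E
step 2 (putdown(A)) [no-op]: towers=[A/D/C/B] holding=E
step 3 (putdown(E)): towers=[A/D/C/B; E] holding=-
step 4 (pickup(E)): towers=[A/D/C/B] holding=E

towers=[A/D/C/B] holding=E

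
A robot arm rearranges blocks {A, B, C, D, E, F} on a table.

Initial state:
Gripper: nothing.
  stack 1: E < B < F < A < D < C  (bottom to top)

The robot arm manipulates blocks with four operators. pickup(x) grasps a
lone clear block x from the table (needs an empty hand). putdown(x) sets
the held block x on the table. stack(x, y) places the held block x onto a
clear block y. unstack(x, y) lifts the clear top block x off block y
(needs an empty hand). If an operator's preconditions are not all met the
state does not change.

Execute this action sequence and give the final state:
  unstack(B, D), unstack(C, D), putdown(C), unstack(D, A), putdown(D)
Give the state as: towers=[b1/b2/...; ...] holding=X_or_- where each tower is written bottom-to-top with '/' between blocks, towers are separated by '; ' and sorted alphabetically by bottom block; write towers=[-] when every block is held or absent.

step 1 (unstack(B, D)) [no-op]: towers=[E/B/F/A/D/C] holding=-
step 2 (unstack(C, D)): towers=[E/B/F/A/D] holding=C
step 3 (putdown(C)): towers=[C; E/B/F/A/D] holding=-
step 4 (unstack(D, A)): towers=[C; E/B/F/A] holding=D
step 5 (putdown(D)): towers=[C; D; E/B/F/A] holding=-

towers=[C; D; E/B/F/A] holding=-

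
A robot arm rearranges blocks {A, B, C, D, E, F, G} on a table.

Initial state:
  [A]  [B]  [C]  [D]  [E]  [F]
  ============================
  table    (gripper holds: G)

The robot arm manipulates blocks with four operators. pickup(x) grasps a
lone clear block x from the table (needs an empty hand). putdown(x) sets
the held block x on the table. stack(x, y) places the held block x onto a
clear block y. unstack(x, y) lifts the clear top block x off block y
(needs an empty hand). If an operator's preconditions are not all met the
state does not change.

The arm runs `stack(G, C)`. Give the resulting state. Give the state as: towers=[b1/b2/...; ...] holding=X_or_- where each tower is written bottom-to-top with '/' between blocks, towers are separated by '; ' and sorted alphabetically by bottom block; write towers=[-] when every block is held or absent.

before: towers=[A; B; C; D; E; F] holding=G
pre[stack(G, C)]: holding(G) yes, clear(C) yes, G≠C yes
all met → apply stack(G, C)
after:  towers=[A; B; C/G; D; E; F] holding=-

towers=[A; B; C/G; D; E; F] holding=-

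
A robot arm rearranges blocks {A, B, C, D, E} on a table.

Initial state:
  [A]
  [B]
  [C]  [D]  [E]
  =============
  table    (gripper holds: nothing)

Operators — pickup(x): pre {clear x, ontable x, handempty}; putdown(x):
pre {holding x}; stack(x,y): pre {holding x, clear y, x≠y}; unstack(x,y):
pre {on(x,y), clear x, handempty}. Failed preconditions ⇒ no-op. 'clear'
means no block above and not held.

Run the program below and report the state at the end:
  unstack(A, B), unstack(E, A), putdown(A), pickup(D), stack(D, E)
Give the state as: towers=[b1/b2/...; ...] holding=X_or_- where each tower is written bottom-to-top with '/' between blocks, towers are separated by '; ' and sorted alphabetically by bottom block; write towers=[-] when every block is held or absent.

step 1 (unstack(A, B)): towers=[C/B; D; E] holding=A
step 2 (unstack(E, A)) [no-op]: towers=[C/B; D; E] holding=A
step 3 (putdown(A)): towers=[A; C/B; D; E] holding=-
step 4 (pickup(D)): towers=[A; C/B; E] holding=D
step 5 (stack(D, E)): towers=[A; C/B; E/D] holding=-

towers=[A; C/B; E/D] holding=-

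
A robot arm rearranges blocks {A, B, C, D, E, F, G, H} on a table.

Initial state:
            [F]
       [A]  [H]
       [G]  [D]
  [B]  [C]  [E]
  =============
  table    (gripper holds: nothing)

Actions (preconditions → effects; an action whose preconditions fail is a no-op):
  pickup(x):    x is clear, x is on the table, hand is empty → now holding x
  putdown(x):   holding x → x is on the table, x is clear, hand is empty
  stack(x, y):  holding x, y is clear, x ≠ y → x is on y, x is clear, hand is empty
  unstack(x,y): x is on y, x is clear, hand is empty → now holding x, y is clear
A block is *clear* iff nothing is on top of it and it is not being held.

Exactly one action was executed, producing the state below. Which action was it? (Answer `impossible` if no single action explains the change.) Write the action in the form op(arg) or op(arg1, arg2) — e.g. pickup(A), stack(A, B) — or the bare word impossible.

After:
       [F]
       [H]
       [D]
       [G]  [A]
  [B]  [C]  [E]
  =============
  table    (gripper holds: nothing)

target: towers=[B; C/G/D/H/F; E/A] holding=-
     unstack(A, G) → towers=[B; C/G; E/D/H/F] holding=A
         pickup(B) → towers=[C/G/A; E/D/H/F] holding=B
     unstack(F, H) → towers=[B; C/G/A; E/D/H] holding=F
none of the 3 applicable actions match → impossible

impossible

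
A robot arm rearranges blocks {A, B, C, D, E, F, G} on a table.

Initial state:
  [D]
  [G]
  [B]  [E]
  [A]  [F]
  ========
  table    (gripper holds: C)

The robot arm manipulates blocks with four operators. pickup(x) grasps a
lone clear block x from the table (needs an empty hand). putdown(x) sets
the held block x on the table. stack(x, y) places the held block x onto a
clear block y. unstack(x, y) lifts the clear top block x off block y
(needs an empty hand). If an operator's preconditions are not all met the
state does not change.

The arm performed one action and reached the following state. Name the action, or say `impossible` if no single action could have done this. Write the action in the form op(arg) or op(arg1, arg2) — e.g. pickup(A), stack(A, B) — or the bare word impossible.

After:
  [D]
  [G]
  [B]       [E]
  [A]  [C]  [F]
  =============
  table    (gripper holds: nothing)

putdown(C)

target: towers=[A/B/G/D; C; F/E] holding=-
        putdown(C) → towers=[A/B/G/D; C; F/E] holding=-  ← match
       stack(C, D) → towers=[A/B/G/D/C; F/E] holding=-
       stack(C, E) → towers=[A/B/G/D; F/E/C] holding=-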